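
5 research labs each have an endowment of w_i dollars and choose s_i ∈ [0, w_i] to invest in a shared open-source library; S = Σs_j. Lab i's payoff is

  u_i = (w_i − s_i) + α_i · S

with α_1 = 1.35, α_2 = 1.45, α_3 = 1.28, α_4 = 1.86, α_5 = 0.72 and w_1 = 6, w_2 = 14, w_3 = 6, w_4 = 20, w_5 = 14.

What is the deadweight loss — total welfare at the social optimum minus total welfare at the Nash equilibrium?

∂u_i/∂s_i = α_i − 1, so lab i contributes w_i if α_i > 1, else 0.
α_i > 1 for i ∈ {1, 2, 3, 4}; NE contributions (6, 14, 6, 20, 0), S = 46.
W^NE = Σw_i − S^NE + (Σα_i)·S^NE = 60 + 5.66·46 = 320.36.
Planner: ∂(Σu_j)/∂s_i = Σα_j − 1 = 5.66 > 0, so everyone contributes w_i; S^SO = 60, W^SO = 60 + 5.66·60 = 399.6.
Deadweight loss = 79.24.

79.24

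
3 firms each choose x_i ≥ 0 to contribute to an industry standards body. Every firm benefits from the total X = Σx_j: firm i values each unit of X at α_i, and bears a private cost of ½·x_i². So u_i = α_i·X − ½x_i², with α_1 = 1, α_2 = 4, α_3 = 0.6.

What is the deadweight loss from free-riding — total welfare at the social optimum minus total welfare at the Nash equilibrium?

24.36

Firm i's FOC: ∂u_i/∂x_i = α_i − x_i = 0, so x_i* = α_i.
NE contributions = (1, 4, 0.6); X = 5.6.
W^NE = (Σα)·X − ½Σα_i² = 5.6² − ½·17.36 = 22.68.
Planner sets x_i = Σα_j = 5.6 for every i, so X^SO = 3·5.6 = 16.8.
W^SO = (Σα)·X^SO − ½·3·(Σα)² = (3/2)·5.6² = 47.04.
Deadweight loss = W^SO − W^NE = 24.36.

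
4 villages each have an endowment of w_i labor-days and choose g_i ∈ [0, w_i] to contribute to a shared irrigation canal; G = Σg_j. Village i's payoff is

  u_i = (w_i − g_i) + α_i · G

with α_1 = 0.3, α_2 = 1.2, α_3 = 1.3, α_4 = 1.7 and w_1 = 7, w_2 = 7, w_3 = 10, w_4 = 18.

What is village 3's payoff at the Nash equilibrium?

45.5

∂u_i/∂g_i = α_i − 1, so village i contributes w_i if α_i > 1, else 0.
α_i > 1 for i ∈ {2, 3, 4}; NE contributions (0, 7, 10, 18), G = 35.
u_3 = (10 − 10) + 1.3·35 = 45.5.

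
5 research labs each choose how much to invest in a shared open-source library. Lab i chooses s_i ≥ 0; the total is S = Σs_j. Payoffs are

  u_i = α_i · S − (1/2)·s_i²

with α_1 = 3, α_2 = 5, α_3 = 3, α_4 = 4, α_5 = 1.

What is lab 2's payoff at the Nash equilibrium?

67.5

Lab i's FOC: ∂u_i/∂s_i = α_i − s_i = 0, so s_i* = α_i.
NE contributions = (3, 5, 3, 4, 1); S = 16.
u_2 = α_2·S − ½·(s_2)² = 5·16 − ½·5² = 67.5.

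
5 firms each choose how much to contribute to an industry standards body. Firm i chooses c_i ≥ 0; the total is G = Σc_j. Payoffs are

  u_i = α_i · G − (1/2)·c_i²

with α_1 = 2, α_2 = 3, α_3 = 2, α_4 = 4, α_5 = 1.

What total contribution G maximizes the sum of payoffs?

60

Planner FOC: ∂(Σu_j)/∂c_i = (Σα_j) − c_i = 0, so c_i^SO = Σα_j = 12 for every i; G^SO = 60.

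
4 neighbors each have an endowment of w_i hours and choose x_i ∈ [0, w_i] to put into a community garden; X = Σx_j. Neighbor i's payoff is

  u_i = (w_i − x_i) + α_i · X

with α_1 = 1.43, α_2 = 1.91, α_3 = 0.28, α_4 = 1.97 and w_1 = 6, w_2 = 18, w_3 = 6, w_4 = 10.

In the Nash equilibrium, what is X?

∂u_i/∂x_i = α_i − 1, so neighbor i contributes w_i if α_i > 1, else 0.
α_i > 1 for i ∈ {1, 2, 4}; NE contributions (6, 18, 0, 10), X = 34.

34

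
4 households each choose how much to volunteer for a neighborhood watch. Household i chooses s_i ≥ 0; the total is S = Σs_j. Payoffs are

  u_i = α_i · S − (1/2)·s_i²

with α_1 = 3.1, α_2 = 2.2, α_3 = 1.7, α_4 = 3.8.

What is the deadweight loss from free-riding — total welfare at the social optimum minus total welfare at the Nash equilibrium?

132.53

Household i's FOC: ∂u_i/∂s_i = α_i − s_i = 0, so s_i* = α_i.
NE contributions = (3.1, 2.2, 1.7, 3.8); S = 10.8.
W^NE = (Σα)·S − ½Σα_i² = 10.8² − ½·31.78 = 100.75.
Planner sets s_i = Σα_j = 10.8 for every i, so S^SO = 4·10.8 = 43.2.
W^SO = (Σα)·S^SO − ½·4·(Σα)² = (4/2)·10.8² = 233.28.
Deadweight loss = W^SO − W^NE = 132.53.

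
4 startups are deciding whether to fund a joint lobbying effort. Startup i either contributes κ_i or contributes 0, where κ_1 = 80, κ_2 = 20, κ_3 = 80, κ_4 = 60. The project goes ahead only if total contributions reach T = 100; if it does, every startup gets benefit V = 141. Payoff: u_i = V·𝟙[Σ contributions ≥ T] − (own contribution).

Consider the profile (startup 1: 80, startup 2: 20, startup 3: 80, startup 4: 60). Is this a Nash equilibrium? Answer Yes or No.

Total = 240 ≥ 100: provided.
Startup 1 (pledges 80, payoff 61): dropping to 0 → total 160, payoff 141. Profitable deviation.

No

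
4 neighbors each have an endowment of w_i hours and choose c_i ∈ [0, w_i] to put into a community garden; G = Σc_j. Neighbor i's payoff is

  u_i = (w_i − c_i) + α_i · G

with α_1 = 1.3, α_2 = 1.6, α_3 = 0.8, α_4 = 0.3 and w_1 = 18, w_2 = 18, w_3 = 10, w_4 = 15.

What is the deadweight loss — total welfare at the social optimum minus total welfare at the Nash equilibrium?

75

∂u_i/∂c_i = α_i − 1, so neighbor i contributes w_i if α_i > 1, else 0.
α_i > 1 for i ∈ {1, 2}; NE contributions (18, 18, 0, 0), G = 36.
W^NE = Σw_i − G^NE + (Σα_i)·G^NE = 61 + 3·36 = 169.
Planner: ∂(Σu_j)/∂c_i = Σα_j − 1 = 3 > 0, so everyone contributes w_i; G^SO = 61, W^SO = 61 + 3·61 = 244.
Deadweight loss = 75.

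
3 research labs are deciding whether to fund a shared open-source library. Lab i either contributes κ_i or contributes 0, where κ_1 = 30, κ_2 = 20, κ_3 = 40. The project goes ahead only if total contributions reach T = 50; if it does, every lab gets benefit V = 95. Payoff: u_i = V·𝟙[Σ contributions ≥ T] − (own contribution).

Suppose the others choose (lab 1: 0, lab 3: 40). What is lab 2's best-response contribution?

Others' total = 40. Contributing 20 brings total to 60 ≥ 50: gain V − κ_2 = 75.
Best response: 20.

20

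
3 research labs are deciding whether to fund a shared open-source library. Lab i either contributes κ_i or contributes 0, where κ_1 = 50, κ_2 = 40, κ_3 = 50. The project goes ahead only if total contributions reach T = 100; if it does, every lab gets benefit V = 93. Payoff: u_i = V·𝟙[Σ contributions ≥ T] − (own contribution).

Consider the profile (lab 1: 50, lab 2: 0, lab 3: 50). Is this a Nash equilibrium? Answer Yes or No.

Total = 100 ≥ 100: provided.
Lab 1 (pledges 50, payoff 43): dropping to 0 → total 50, payoff 0. No gain.
Lab 2 (pledges 0, payoff 93): pledging 40 → total 140, payoff 53. No gain.
Lab 3 (pledges 50, payoff 43): dropping to 0 → total 50, payoff 0. No gain.

Yes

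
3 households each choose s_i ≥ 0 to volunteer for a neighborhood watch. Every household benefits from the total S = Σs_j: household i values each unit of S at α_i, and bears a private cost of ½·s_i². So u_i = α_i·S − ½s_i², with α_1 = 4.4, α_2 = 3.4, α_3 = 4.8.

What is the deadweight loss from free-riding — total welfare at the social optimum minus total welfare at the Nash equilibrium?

Household i's FOC: ∂u_i/∂s_i = α_i − s_i = 0, so s_i* = α_i.
NE contributions = (4.4, 3.4, 4.8); S = 12.6.
W^NE = (Σα)·S − ½Σα_i² = 12.6² − ½·53.96 = 131.78.
Planner sets s_i = Σα_j = 12.6 for every i, so S^SO = 3·12.6 = 37.8.
W^SO = (Σα)·S^SO − ½·3·(Σα)² = (3/2)·12.6² = 238.14.
Deadweight loss = W^SO − W^NE = 106.36.

106.36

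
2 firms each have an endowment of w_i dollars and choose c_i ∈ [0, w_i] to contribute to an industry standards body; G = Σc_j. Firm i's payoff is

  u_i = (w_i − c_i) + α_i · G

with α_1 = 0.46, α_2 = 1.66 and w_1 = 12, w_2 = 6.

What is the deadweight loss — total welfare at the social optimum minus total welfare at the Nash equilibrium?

13.44

∂u_i/∂c_i = α_i − 1, so firm i contributes w_i if α_i > 1, else 0.
α_i > 1 for i ∈ {2}; NE contributions (0, 6), G = 6.
W^NE = Σw_i − G^NE + (Σα_i)·G^NE = 18 + 1.12·6 = 24.72.
Planner: ∂(Σu_j)/∂c_i = Σα_j − 1 = 1.12 > 0, so everyone contributes w_i; G^SO = 18, W^SO = 18 + 1.12·18 = 38.16.
Deadweight loss = 13.44.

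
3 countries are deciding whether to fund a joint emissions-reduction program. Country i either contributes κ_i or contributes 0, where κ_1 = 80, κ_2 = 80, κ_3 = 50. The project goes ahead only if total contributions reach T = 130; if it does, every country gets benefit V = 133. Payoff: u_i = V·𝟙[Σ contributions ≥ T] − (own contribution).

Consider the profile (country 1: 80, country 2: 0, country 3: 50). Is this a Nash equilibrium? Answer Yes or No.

Yes

Total = 130 ≥ 130: provided.
Country 1 (pledges 80, payoff 53): dropping to 0 → total 50, payoff 0. No gain.
Country 2 (pledges 0, payoff 133): pledging 80 → total 210, payoff 53. No gain.
Country 3 (pledges 50, payoff 83): dropping to 0 → total 80, payoff 0. No gain.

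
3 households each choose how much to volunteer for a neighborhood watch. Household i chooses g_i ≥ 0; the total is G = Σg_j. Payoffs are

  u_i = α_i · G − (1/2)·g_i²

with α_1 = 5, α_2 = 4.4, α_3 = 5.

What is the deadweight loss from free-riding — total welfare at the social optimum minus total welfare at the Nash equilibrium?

Household i's FOC: ∂u_i/∂g_i = α_i − g_i = 0, so g_i* = α_i.
NE contributions = (5, 4.4, 5); G = 14.4.
W^NE = (Σα)·G − ½Σα_i² = 14.4² − ½·69.36 = 172.68.
Planner sets g_i = Σα_j = 14.4 for every i, so G^SO = 3·14.4 = 43.2.
W^SO = (Σα)·G^SO − ½·3·(Σα)² = (3/2)·14.4² = 311.04.
Deadweight loss = W^SO − W^NE = 138.36.

138.36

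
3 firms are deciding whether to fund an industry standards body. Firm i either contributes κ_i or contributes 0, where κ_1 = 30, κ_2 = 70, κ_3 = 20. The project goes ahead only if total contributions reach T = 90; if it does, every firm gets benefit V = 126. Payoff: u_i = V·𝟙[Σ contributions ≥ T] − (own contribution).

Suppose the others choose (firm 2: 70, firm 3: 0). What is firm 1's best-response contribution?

Others' total = 70. Contributing 30 brings total to 100 ≥ 90: gain V − κ_1 = 96.
Best response: 30.

30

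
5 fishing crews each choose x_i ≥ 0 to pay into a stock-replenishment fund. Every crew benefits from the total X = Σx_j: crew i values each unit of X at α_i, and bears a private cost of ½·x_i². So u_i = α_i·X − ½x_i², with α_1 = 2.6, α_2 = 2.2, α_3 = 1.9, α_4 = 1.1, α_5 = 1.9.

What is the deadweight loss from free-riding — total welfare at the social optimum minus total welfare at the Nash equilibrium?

151.15

Crew i's FOC: ∂u_i/∂x_i = α_i − x_i = 0, so x_i* = α_i.
NE contributions = (2.6, 2.2, 1.9, 1.1, 1.9); X = 9.7.
W^NE = (Σα)·X − ½Σα_i² = 9.7² − ½·20.03 = 84.075.
Planner sets x_i = Σα_j = 9.7 for every i, so X^SO = 5·9.7 = 48.5.
W^SO = (Σα)·X^SO − ½·5·(Σα)² = (5/2)·9.7² = 235.225.
Deadweight loss = W^SO − W^NE = 151.15.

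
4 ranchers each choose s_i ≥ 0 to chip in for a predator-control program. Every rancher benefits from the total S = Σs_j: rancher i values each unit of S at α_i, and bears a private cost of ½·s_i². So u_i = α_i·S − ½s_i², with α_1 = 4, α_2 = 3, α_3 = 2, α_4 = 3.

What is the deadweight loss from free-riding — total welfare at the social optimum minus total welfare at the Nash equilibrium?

163

Rancher i's FOC: ∂u_i/∂s_i = α_i − s_i = 0, so s_i* = α_i.
NE contributions = (4, 3, 2, 3); S = 12.
W^NE = (Σα)·S − ½Σα_i² = 12² − ½·38 = 125.
Planner sets s_i = Σα_j = 12 for every i, so S^SO = 4·12 = 48.
W^SO = (Σα)·S^SO − ½·4·(Σα)² = (4/2)·12² = 288.
Deadweight loss = W^SO − W^NE = 163.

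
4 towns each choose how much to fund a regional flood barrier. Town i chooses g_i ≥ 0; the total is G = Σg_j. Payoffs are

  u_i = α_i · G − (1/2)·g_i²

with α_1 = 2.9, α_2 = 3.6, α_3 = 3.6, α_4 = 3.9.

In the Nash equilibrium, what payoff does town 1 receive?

36.395

Town i's FOC: ∂u_i/∂g_i = α_i − g_i = 0, so g_i* = α_i.
NE contributions = (2.9, 3.6, 3.6, 3.9); G = 14.
u_1 = α_1·G − ½·(g_1)² = 2.9·14 − ½·2.9² = 36.395.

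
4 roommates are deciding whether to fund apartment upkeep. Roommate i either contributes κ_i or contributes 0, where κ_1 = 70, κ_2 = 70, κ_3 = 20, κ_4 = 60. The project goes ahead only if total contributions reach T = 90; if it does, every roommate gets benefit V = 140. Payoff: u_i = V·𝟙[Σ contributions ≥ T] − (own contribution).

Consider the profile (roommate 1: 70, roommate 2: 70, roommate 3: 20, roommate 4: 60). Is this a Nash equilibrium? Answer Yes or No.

No

Total = 220 ≥ 90: provided.
Roommate 1 (pledges 70, payoff 70): dropping to 0 → total 150, payoff 140. Profitable deviation.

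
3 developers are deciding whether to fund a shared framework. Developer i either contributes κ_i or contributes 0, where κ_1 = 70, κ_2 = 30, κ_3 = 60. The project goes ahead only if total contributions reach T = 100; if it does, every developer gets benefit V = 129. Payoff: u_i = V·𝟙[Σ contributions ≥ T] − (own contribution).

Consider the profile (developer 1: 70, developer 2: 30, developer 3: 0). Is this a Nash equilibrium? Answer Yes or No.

Yes

Total = 100 ≥ 100: provided.
Developer 1 (pledges 70, payoff 59): dropping to 0 → total 30, payoff 0. No gain.
Developer 2 (pledges 30, payoff 99): dropping to 0 → total 70, payoff 0. No gain.
Developer 3 (pledges 0, payoff 129): pledging 60 → total 160, payoff 69. No gain.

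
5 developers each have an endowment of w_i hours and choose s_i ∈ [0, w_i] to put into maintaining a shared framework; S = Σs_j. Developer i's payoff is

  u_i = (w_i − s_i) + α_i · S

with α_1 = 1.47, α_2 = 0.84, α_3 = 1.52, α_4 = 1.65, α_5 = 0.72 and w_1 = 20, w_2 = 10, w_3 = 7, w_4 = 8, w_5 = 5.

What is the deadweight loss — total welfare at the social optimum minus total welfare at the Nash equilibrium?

78

∂u_i/∂s_i = α_i − 1, so developer i contributes w_i if α_i > 1, else 0.
α_i > 1 for i ∈ {1, 3, 4}; NE contributions (20, 0, 7, 8, 0), S = 35.
W^NE = Σw_i − S^NE + (Σα_i)·S^NE = 50 + 5.2·35 = 232.
Planner: ∂(Σu_j)/∂s_i = Σα_j − 1 = 5.2 > 0, so everyone contributes w_i; S^SO = 50, W^SO = 50 + 5.2·50 = 310.
Deadweight loss = 78.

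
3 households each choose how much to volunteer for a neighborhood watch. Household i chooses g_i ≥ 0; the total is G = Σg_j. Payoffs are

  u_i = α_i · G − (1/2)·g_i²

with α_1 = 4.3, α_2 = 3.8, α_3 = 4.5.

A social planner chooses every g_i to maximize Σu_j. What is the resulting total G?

37.8

Planner FOC: ∂(Σu_j)/∂g_i = (Σα_j) − g_i = 0, so g_i^SO = Σα_j = 12.6 for every i; G^SO = 37.8.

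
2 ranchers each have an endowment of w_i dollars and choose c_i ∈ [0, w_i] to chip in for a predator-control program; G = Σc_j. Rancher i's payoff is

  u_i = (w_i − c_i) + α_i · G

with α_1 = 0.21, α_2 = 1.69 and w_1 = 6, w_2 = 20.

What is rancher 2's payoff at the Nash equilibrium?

33.8

∂u_i/∂c_i = α_i − 1, so rancher i contributes w_i if α_i > 1, else 0.
α_i > 1 for i ∈ {2}; NE contributions (0, 20), G = 20.
u_2 = (20 − 20) + 1.69·20 = 33.8.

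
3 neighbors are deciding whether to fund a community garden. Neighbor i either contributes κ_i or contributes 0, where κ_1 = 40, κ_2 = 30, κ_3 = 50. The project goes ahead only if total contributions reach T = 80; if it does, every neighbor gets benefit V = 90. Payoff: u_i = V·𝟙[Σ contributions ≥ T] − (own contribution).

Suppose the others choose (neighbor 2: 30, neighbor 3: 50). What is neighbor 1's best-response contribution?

Others' total = 80 ≥ 80; contributing adds cost 40 for no extra benefit.
Best response: 0.

0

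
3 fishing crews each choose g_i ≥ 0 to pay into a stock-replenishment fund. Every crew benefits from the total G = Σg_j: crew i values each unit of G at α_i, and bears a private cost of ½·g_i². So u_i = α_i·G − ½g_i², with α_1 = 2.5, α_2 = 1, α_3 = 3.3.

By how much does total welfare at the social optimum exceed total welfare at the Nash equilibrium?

32.19

Crew i's FOC: ∂u_i/∂g_i = α_i − g_i = 0, so g_i* = α_i.
NE contributions = (2.5, 1, 3.3); G = 6.8.
W^NE = (Σα)·G − ½Σα_i² = 6.8² − ½·18.14 = 37.17.
Planner sets g_i = Σα_j = 6.8 for every i, so G^SO = 3·6.8 = 20.4.
W^SO = (Σα)·G^SO − ½·3·(Σα)² = (3/2)·6.8² = 69.36.
Deadweight loss = W^SO − W^NE = 32.19.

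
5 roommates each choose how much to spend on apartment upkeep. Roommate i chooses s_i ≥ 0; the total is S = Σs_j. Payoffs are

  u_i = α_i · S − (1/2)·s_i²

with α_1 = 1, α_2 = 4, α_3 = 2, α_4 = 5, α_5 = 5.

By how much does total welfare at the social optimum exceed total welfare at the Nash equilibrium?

Roommate i's FOC: ∂u_i/∂s_i = α_i − s_i = 0, so s_i* = α_i.
NE contributions = (1, 4, 2, 5, 5); S = 17.
W^NE = (Σα)·S − ½Σα_i² = 17² − ½·71 = 253.5.
Planner sets s_i = Σα_j = 17 for every i, so S^SO = 5·17 = 85.
W^SO = (Σα)·S^SO − ½·5·(Σα)² = (5/2)·17² = 722.5.
Deadweight loss = W^SO − W^NE = 469.

469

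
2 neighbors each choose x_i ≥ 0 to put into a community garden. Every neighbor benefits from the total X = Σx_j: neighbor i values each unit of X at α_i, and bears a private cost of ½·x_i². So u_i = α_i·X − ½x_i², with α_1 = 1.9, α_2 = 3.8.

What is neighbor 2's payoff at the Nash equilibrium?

Neighbor i's FOC: ∂u_i/∂x_i = α_i − x_i = 0, so x_i* = α_i.
NE contributions = (1.9, 3.8); X = 5.7.
u_2 = α_2·X − ½·(x_2)² = 3.8·5.7 − ½·3.8² = 14.44.

14.44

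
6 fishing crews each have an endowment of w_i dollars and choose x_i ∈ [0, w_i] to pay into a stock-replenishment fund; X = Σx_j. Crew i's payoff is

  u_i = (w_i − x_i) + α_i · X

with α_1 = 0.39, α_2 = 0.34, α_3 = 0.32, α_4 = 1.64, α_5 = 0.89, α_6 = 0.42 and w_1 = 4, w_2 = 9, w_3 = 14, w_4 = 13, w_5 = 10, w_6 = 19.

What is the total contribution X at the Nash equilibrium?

13

∂u_i/∂x_i = α_i − 1, so crew i contributes w_i if α_i > 1, else 0.
α_i > 1 for i ∈ {4}; NE contributions (0, 0, 0, 13, 0, 0), X = 13.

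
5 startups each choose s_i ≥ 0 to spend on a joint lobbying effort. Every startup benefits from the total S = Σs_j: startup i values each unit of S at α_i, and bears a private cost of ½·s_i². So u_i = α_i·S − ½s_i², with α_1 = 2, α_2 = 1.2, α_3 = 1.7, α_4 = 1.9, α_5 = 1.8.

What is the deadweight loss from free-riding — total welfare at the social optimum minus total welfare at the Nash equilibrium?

Startup i's FOC: ∂u_i/∂s_i = α_i − s_i = 0, so s_i* = α_i.
NE contributions = (2, 1.2, 1.7, 1.9, 1.8); S = 8.6.
W^NE = (Σα)·S − ½Σα_i² = 8.6² − ½·15.18 = 66.37.
Planner sets s_i = Σα_j = 8.6 for every i, so S^SO = 5·8.6 = 43.
W^SO = (Σα)·S^SO − ½·5·(Σα)² = (5/2)·8.6² = 184.9.
Deadweight loss = W^SO − W^NE = 118.53.

118.53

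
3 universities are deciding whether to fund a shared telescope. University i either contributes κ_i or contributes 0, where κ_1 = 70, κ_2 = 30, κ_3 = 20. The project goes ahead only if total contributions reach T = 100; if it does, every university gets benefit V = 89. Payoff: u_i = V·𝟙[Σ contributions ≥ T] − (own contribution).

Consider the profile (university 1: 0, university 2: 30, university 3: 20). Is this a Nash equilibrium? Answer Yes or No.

Total = 50 < 100: not provided.
University 1 (pledges 0, payoff 0): pledging 70 → total 120, payoff 19. Profitable deviation.

No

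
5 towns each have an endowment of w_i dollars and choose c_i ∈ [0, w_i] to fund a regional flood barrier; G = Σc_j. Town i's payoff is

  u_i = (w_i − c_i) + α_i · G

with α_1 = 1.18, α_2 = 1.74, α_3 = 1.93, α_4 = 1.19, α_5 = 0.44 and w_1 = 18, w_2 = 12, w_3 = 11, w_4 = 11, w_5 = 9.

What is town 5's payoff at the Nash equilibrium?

∂u_i/∂c_i = α_i − 1, so town i contributes w_i if α_i > 1, else 0.
α_i > 1 for i ∈ {1, 2, 3, 4}; NE contributions (18, 12, 11, 11, 0), G = 52.
u_5 = (9 − 0) + 0.44·52 = 31.88.

31.88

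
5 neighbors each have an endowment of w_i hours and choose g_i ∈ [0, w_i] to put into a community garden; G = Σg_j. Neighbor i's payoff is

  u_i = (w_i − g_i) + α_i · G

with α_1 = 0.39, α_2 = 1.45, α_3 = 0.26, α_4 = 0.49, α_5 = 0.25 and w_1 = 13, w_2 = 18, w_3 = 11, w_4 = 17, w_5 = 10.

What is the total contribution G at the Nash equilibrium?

∂u_i/∂g_i = α_i − 1, so neighbor i contributes w_i if α_i > 1, else 0.
α_i > 1 for i ∈ {2}; NE contributions (0, 18, 0, 0, 0), G = 18.

18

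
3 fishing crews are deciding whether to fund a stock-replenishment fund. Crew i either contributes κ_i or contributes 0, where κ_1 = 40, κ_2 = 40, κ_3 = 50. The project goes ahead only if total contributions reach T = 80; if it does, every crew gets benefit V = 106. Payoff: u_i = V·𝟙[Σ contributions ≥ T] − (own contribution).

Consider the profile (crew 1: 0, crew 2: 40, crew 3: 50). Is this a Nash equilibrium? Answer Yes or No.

Yes

Total = 90 ≥ 80: provided.
Crew 1 (pledges 0, payoff 106): pledging 40 → total 130, payoff 66. No gain.
Crew 2 (pledges 40, payoff 66): dropping to 0 → total 50, payoff 0. No gain.
Crew 3 (pledges 50, payoff 56): dropping to 0 → total 40, payoff 0. No gain.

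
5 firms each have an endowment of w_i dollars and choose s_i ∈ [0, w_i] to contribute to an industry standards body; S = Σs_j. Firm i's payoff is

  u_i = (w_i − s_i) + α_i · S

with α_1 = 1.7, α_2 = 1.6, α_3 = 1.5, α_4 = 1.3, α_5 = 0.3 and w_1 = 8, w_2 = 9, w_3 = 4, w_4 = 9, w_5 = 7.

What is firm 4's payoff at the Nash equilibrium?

∂u_i/∂s_i = α_i − 1, so firm i contributes w_i if α_i > 1, else 0.
α_i > 1 for i ∈ {1, 2, 3, 4}; NE contributions (8, 9, 4, 9, 0), S = 30.
u_4 = (9 − 9) + 1.3·30 = 39.

39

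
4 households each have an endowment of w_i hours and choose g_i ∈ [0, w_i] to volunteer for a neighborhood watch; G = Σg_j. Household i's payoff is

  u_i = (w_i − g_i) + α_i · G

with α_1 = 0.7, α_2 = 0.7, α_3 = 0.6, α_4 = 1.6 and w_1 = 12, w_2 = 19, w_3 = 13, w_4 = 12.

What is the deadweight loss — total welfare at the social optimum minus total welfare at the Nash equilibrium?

∂u_i/∂g_i = α_i − 1, so household i contributes w_i if α_i > 1, else 0.
α_i > 1 for i ∈ {4}; NE contributions (0, 0, 0, 12), G = 12.
W^NE = Σw_i − G^NE + (Σα_i)·G^NE = 56 + 2.6·12 = 87.2.
Planner: ∂(Σu_j)/∂g_i = Σα_j − 1 = 2.6 > 0, so everyone contributes w_i; G^SO = 56, W^SO = 56 + 2.6·56 = 201.6.
Deadweight loss = 114.4.

114.4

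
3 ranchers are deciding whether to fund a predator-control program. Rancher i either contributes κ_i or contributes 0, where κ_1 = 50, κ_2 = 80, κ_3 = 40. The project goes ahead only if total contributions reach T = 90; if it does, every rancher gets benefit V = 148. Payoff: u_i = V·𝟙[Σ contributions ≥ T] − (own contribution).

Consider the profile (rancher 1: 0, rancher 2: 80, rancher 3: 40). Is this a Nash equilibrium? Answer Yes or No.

Yes

Total = 120 ≥ 90: provided.
Rancher 1 (pledges 0, payoff 148): pledging 50 → total 170, payoff 98. No gain.
Rancher 2 (pledges 80, payoff 68): dropping to 0 → total 40, payoff 0. No gain.
Rancher 3 (pledges 40, payoff 108): dropping to 0 → total 80, payoff 0. No gain.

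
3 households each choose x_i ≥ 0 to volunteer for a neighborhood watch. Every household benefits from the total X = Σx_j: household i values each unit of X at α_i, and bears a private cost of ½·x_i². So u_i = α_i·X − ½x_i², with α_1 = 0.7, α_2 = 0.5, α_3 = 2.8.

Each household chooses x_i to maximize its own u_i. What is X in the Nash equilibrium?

Household i's FOC: ∂u_i/∂x_i = α_i − x_i = 0, so x_i* = α_i.
NE contributions = (0.7, 0.5, 2.8); X = 4.

4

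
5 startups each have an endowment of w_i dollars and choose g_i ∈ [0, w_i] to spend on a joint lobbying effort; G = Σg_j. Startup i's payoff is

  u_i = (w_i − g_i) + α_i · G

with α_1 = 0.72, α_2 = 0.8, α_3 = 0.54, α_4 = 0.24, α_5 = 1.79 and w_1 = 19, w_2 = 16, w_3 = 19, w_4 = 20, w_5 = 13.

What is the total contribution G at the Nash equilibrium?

13

∂u_i/∂g_i = α_i − 1, so startup i contributes w_i if α_i > 1, else 0.
α_i > 1 for i ∈ {5}; NE contributions (0, 0, 0, 0, 13), G = 13.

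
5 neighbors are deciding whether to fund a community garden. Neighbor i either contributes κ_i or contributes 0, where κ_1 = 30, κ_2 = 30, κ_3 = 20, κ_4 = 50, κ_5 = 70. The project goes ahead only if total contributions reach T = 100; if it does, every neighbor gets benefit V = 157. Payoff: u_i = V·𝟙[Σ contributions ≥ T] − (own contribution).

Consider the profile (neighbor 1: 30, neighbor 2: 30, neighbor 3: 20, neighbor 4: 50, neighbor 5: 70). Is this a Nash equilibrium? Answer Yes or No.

Total = 200 ≥ 100: provided.
Neighbor 1 (pledges 30, payoff 127): dropping to 0 → total 170, payoff 157. Profitable deviation.

No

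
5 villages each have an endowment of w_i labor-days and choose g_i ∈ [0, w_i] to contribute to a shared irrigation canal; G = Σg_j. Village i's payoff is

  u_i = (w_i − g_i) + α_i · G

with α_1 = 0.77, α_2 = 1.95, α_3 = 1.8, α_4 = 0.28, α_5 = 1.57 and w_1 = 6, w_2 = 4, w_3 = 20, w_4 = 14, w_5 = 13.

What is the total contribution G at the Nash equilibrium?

∂u_i/∂g_i = α_i − 1, so village i contributes w_i if α_i > 1, else 0.
α_i > 1 for i ∈ {2, 3, 5}; NE contributions (0, 4, 20, 0, 13), G = 37.

37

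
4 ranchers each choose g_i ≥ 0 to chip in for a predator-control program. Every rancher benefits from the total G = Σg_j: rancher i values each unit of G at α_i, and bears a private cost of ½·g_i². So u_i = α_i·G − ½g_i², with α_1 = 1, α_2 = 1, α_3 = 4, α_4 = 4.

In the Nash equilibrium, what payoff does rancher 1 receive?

9.5

Rancher i's FOC: ∂u_i/∂g_i = α_i − g_i = 0, so g_i* = α_i.
NE contributions = (1, 1, 4, 4); G = 10.
u_1 = α_1·G − ½·(g_1)² = 1·10 − ½·1² = 9.5.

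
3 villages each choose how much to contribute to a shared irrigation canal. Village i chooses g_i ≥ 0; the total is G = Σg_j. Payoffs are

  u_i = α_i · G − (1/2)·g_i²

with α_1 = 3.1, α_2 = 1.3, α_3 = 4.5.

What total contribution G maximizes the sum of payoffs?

26.7

Planner FOC: ∂(Σu_j)/∂g_i = (Σα_j) − g_i = 0, so g_i^SO = Σα_j = 8.9 for every i; G^SO = 26.7.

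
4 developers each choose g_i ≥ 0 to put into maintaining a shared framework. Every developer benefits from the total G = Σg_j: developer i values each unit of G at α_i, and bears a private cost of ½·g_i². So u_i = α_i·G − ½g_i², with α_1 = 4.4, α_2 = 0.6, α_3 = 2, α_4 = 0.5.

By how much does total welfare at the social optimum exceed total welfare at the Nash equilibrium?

Developer i's FOC: ∂u_i/∂g_i = α_i − g_i = 0, so g_i* = α_i.
NE contributions = (4.4, 0.6, 2, 0.5); G = 7.5.
W^NE = (Σα)·G − ½Σα_i² = 7.5² − ½·23.97 = 44.265.
Planner sets g_i = Σα_j = 7.5 for every i, so G^SO = 4·7.5 = 30.
W^SO = (Σα)·G^SO − ½·4·(Σα)² = (4/2)·7.5² = 112.5.
Deadweight loss = W^SO − W^NE = 68.235.

68.235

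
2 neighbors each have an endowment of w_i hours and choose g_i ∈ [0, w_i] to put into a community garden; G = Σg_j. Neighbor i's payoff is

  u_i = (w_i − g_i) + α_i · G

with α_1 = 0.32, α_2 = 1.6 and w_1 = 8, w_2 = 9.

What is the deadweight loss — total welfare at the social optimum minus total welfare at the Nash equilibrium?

∂u_i/∂g_i = α_i − 1, so neighbor i contributes w_i if α_i > 1, else 0.
α_i > 1 for i ∈ {2}; NE contributions (0, 9), G = 9.
W^NE = Σw_i − G^NE + (Σα_i)·G^NE = 17 + 0.92·9 = 25.28.
Planner: ∂(Σu_j)/∂g_i = Σα_j − 1 = 0.92 > 0, so everyone contributes w_i; G^SO = 17, W^SO = 17 + 0.92·17 = 32.64.
Deadweight loss = 7.36.

7.36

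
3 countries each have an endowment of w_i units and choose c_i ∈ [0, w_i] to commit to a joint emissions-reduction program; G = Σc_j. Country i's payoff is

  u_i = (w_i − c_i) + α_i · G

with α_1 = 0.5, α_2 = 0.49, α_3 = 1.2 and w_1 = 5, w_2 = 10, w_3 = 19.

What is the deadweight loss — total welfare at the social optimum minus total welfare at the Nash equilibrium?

17.85

∂u_i/∂c_i = α_i − 1, so country i contributes w_i if α_i > 1, else 0.
α_i > 1 for i ∈ {3}; NE contributions (0, 0, 19), G = 19.
W^NE = Σw_i − G^NE + (Σα_i)·G^NE = 34 + 1.19·19 = 56.61.
Planner: ∂(Σu_j)/∂c_i = Σα_j − 1 = 1.19 > 0, so everyone contributes w_i; G^SO = 34, W^SO = 34 + 1.19·34 = 74.46.
Deadweight loss = 17.85.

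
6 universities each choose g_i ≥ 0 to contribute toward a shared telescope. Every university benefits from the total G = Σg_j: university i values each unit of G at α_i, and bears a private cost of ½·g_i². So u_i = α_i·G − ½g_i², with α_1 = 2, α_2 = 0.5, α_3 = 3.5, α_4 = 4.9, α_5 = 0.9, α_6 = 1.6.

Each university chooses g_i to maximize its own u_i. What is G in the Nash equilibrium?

University i's FOC: ∂u_i/∂g_i = α_i − g_i = 0, so g_i* = α_i.
NE contributions = (2, 0.5, 3.5, 4.9, 0.9, 1.6); G = 13.4.

13.4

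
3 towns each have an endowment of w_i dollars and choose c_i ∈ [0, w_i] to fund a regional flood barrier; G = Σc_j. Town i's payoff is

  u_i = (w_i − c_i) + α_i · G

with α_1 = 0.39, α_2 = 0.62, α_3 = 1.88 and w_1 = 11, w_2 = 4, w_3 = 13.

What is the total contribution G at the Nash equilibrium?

13

∂u_i/∂c_i = α_i − 1, so town i contributes w_i if α_i > 1, else 0.
α_i > 1 for i ∈ {3}; NE contributions (0, 0, 13), G = 13.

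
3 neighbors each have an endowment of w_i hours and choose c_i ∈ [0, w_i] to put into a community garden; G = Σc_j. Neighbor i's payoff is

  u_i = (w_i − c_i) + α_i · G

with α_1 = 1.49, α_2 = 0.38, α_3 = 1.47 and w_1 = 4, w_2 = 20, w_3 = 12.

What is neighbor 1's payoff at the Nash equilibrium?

23.84

∂u_i/∂c_i = α_i − 1, so neighbor i contributes w_i if α_i > 1, else 0.
α_i > 1 for i ∈ {1, 3}; NE contributions (4, 0, 12), G = 16.
u_1 = (4 − 4) + 1.49·16 = 23.84.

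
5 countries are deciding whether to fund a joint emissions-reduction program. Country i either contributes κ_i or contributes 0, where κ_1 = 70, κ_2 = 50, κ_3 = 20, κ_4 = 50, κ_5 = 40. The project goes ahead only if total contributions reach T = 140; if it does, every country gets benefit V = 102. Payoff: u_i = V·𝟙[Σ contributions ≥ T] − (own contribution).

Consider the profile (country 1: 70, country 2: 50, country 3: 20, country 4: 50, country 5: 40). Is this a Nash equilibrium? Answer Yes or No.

Total = 230 ≥ 140: provided.
Country 1 (pledges 70, payoff 32): dropping to 0 → total 160, payoff 102. Profitable deviation.

No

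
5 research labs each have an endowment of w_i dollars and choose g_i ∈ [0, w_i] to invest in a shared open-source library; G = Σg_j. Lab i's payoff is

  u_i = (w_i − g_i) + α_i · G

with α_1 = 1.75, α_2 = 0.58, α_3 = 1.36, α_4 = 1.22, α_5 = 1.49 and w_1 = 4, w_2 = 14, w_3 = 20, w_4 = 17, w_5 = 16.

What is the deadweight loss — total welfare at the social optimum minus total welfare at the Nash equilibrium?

75.6

∂u_i/∂g_i = α_i − 1, so lab i contributes w_i if α_i > 1, else 0.
α_i > 1 for i ∈ {1, 3, 4, 5}; NE contributions (4, 0, 20, 17, 16), G = 57.
W^NE = Σw_i − G^NE + (Σα_i)·G^NE = 71 + 5.4·57 = 378.8.
Planner: ∂(Σu_j)/∂g_i = Σα_j − 1 = 5.4 > 0, so everyone contributes w_i; G^SO = 71, W^SO = 71 + 5.4·71 = 454.4.
Deadweight loss = 75.6.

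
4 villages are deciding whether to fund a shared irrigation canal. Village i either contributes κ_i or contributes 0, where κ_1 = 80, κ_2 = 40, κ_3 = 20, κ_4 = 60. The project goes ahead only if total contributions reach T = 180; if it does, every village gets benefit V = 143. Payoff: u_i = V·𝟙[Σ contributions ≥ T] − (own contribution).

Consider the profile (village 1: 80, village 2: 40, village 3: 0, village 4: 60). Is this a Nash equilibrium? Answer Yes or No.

Yes

Total = 180 ≥ 180: provided.
Village 1 (pledges 80, payoff 63): dropping to 0 → total 100, payoff 0. No gain.
Village 2 (pledges 40, payoff 103): dropping to 0 → total 140, payoff 0. No gain.
Village 3 (pledges 0, payoff 143): pledging 20 → total 200, payoff 123. No gain.
Village 4 (pledges 60, payoff 83): dropping to 0 → total 120, payoff 0. No gain.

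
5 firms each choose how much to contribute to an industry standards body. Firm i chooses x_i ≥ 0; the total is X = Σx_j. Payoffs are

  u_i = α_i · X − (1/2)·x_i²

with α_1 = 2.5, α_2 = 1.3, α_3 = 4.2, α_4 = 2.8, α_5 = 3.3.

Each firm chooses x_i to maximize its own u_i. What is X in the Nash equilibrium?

14.1

Firm i's FOC: ∂u_i/∂x_i = α_i − x_i = 0, so x_i* = α_i.
NE contributions = (2.5, 1.3, 4.2, 2.8, 3.3); X = 14.1.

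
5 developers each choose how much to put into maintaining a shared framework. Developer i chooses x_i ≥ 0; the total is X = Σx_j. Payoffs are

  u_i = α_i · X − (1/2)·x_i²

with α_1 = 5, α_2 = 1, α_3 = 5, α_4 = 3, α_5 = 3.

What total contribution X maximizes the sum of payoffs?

Planner FOC: ∂(Σu_j)/∂x_i = (Σα_j) − x_i = 0, so x_i^SO = Σα_j = 17 for every i; X^SO = 85.

85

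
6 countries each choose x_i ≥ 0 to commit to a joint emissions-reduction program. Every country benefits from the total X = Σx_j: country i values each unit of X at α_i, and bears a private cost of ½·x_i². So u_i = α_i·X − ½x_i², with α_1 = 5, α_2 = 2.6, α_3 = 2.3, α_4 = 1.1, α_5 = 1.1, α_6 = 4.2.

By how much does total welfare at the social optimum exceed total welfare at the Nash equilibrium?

Country i's FOC: ∂u_i/∂x_i = α_i − x_i = 0, so x_i* = α_i.
NE contributions = (5, 2.6, 2.3, 1.1, 1.1, 4.2); X = 16.3.
W^NE = (Σα)·X − ½Σα_i² = 16.3² − ½·57.11 = 237.135.
Planner sets x_i = Σα_j = 16.3 for every i, so X^SO = 6·16.3 = 97.8.
W^SO = (Σα)·X^SO − ½·6·(Σα)² = (6/2)·16.3² = 797.07.
Deadweight loss = W^SO − W^NE = 559.935.

559.935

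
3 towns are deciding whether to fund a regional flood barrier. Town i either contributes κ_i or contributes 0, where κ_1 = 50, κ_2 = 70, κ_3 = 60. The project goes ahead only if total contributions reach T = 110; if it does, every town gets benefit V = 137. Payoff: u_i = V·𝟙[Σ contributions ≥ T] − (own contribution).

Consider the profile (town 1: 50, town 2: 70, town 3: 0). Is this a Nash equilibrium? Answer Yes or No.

Yes

Total = 120 ≥ 110: provided.
Town 1 (pledges 50, payoff 87): dropping to 0 → total 70, payoff 0. No gain.
Town 2 (pledges 70, payoff 67): dropping to 0 → total 50, payoff 0. No gain.
Town 3 (pledges 0, payoff 137): pledging 60 → total 180, payoff 77. No gain.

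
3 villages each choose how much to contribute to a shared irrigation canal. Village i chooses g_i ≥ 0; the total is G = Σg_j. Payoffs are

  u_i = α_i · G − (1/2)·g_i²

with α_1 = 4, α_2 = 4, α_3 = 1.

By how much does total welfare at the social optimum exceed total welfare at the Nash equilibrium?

57

Village i's FOC: ∂u_i/∂g_i = α_i − g_i = 0, so g_i* = α_i.
NE contributions = (4, 4, 1); G = 9.
W^NE = (Σα)·G − ½Σα_i² = 9² − ½·33 = 64.5.
Planner sets g_i = Σα_j = 9 for every i, so G^SO = 3·9 = 27.
W^SO = (Σα)·G^SO − ½·3·(Σα)² = (3/2)·9² = 121.5.
Deadweight loss = W^SO − W^NE = 57.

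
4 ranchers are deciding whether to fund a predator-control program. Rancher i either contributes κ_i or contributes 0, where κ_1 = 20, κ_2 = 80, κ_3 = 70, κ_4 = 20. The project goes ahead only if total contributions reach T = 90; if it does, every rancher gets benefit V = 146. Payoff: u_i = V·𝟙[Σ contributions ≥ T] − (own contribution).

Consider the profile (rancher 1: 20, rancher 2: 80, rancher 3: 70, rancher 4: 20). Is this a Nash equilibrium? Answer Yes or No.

No

Total = 190 ≥ 90: provided.
Rancher 1 (pledges 20, payoff 126): dropping to 0 → total 170, payoff 146. Profitable deviation.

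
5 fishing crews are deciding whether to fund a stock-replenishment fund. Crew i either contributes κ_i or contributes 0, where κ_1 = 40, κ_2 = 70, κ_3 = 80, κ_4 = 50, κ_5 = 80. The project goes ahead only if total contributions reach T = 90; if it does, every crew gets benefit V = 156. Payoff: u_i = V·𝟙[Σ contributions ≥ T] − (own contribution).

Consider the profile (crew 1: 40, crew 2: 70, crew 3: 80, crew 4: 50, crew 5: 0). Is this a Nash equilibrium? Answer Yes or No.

No

Total = 240 ≥ 90: provided.
Crew 1 (pledges 40, payoff 116): dropping to 0 → total 200, payoff 156. Profitable deviation.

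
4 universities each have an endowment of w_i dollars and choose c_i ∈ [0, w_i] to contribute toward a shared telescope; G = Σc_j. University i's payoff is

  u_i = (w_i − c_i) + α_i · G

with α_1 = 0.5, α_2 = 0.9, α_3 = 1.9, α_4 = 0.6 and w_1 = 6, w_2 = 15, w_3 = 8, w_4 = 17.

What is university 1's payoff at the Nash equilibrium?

10

∂u_i/∂c_i = α_i − 1, so university i contributes w_i if α_i > 1, else 0.
α_i > 1 for i ∈ {3}; NE contributions (0, 0, 8, 0), G = 8.
u_1 = (6 − 0) + 0.5·8 = 10.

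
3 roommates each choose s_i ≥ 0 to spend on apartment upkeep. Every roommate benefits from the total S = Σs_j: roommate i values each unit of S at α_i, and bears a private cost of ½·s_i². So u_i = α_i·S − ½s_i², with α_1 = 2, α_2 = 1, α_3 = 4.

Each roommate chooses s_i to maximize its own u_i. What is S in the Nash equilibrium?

Roommate i's FOC: ∂u_i/∂s_i = α_i − s_i = 0, so s_i* = α_i.
NE contributions = (2, 1, 4); S = 7.

7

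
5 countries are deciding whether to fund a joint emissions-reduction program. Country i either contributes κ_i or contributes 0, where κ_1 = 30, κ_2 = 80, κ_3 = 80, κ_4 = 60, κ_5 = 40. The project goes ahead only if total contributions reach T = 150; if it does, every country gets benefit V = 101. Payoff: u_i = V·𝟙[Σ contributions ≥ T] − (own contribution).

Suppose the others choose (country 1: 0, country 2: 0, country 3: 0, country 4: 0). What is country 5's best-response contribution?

0

Others' total = 0. Even contributing 40 gives 40 < 150: no benefit either way.
Best response: 0.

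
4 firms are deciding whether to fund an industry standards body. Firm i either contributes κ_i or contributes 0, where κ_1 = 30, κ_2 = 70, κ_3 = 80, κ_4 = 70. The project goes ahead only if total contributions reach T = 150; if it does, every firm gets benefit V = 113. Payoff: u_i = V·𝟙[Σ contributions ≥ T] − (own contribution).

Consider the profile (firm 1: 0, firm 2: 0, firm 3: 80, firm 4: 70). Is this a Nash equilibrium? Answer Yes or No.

Total = 150 ≥ 150: provided.
Firm 1 (pledges 0, payoff 113): pledging 30 → total 180, payoff 83. No gain.
Firm 2 (pledges 0, payoff 113): pledging 70 → total 220, payoff 43. No gain.
Firm 3 (pledges 80, payoff 33): dropping to 0 → total 70, payoff 0. No gain.
Firm 4 (pledges 70, payoff 43): dropping to 0 → total 80, payoff 0. No gain.

Yes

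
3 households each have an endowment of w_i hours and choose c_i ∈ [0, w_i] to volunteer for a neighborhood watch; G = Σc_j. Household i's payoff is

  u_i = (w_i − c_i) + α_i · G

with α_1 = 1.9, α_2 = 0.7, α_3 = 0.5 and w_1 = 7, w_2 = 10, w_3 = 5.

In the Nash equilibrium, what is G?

7

∂u_i/∂c_i = α_i − 1, so household i contributes w_i if α_i > 1, else 0.
α_i > 1 for i ∈ {1}; NE contributions (7, 0, 0), G = 7.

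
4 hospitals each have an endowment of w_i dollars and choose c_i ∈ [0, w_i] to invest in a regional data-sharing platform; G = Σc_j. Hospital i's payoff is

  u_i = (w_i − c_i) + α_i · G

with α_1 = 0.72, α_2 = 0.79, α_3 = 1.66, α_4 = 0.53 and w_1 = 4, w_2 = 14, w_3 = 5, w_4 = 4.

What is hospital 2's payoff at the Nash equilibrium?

17.95

∂u_i/∂c_i = α_i − 1, so hospital i contributes w_i if α_i > 1, else 0.
α_i > 1 for i ∈ {3}; NE contributions (0, 0, 5, 0), G = 5.
u_2 = (14 − 0) + 0.79·5 = 17.95.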